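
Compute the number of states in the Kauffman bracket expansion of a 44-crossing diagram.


Each crossing contributes 2 choices (A-smoothing or B-smoothing).
Total states = 2^44 = 17592186044416

17592186044416


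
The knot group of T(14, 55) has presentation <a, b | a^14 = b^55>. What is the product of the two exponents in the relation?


The relation is a^14 = b^55.
Product of exponents = 14 * 55
= 770

770


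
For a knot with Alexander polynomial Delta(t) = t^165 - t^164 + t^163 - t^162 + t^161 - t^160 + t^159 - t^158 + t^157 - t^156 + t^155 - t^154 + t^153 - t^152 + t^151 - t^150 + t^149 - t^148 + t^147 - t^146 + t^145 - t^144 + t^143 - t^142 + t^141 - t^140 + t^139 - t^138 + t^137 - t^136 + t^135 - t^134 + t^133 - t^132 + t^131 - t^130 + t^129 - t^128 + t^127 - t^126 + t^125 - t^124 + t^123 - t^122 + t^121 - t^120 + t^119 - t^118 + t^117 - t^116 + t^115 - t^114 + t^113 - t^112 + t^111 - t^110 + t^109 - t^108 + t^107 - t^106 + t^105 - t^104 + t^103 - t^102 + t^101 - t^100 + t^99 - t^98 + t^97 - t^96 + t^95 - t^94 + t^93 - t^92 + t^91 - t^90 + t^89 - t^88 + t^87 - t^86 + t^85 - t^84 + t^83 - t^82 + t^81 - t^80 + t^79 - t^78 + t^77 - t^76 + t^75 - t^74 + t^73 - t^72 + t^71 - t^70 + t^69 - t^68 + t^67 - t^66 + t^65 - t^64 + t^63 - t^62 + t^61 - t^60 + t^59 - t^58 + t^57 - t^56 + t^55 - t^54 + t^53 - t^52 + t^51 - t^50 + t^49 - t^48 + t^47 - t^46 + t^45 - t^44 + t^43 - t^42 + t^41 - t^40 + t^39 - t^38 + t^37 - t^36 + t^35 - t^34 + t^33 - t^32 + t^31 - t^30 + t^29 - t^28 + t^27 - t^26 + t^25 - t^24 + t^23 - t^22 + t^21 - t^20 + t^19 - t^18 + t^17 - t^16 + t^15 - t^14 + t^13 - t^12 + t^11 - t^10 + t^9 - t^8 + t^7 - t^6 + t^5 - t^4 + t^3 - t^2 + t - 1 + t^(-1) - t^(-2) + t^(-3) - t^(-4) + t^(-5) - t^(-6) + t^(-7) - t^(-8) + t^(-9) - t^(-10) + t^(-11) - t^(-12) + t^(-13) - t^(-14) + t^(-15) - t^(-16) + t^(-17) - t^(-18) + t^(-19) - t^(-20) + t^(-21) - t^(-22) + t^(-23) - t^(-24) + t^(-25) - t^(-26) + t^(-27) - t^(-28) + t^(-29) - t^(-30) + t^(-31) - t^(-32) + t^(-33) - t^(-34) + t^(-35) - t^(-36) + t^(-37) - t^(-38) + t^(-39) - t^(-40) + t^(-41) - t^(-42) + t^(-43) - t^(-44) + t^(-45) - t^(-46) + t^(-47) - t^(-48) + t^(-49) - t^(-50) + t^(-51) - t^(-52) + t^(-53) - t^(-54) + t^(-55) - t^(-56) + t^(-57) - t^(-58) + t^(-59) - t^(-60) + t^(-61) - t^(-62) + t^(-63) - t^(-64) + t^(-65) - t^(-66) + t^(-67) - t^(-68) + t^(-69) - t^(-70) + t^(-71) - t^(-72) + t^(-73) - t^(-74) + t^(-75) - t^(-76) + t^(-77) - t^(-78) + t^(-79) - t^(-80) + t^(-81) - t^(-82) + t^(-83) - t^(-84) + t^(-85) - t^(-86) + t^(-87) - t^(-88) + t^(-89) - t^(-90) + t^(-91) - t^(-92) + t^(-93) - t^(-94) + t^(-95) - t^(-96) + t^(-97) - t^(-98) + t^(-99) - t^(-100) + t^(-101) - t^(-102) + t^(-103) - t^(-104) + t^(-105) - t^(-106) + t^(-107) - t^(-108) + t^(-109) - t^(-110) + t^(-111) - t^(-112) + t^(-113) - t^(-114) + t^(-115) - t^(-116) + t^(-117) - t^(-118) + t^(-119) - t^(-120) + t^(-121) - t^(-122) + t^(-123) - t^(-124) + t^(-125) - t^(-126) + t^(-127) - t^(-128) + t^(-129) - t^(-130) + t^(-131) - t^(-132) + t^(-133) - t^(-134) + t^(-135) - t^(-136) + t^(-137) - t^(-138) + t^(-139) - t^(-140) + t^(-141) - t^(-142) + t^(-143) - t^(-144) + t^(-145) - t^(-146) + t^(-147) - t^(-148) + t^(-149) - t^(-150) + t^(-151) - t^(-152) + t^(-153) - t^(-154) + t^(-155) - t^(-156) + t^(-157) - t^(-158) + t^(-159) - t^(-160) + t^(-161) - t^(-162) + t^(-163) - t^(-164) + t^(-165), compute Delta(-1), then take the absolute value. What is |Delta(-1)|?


Step 1: The polynomial has 331 terms with alternating signs, exponents from 165 down to -165.
Step 2: Substitute t = -1. The i-th term has coefficient (-1)^i and exponent (m-i),
  so its value is (-1)^i * (-1)^(m-i) = (-1)^m = -1 for every i.
Step 3: All 331 terms equal -1, so Delta(-1) = 331 * (-1) = -331
Step 4: |Delta(-1)| = 331

331


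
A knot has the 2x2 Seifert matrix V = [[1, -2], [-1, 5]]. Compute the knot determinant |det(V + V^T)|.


Step 1: Form V + V^T where V = [[1, -2], [-1, 5]]
  V^T = [[1, -1], [-2, 5]]
  V + V^T = [[2, -3], [-3, 10]]
Step 2: det(V + V^T) = 2*10 - (-3)*(-3)
  = 20 - 9 = 11
Step 3: Knot determinant = |det(V + V^T)| = |11| = 11

11


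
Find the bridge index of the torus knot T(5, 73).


The bridge number of T(p,q) is min(p,q).
min(5, 73) = 5

5


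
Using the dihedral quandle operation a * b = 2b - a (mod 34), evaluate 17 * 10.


17 * 10 = 2*10 - 17 mod 34
= 20 - 17 mod 34
= 3 mod 34 = 3

3


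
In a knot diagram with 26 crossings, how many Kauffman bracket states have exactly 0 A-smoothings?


We choose which 0 of 26 crossings get A-smoothings.
C(26, 0) = 26! / (0! * 26!)
= 1

1


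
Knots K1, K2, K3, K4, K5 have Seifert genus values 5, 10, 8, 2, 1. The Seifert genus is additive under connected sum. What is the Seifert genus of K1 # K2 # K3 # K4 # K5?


The Seifert genus is additive under connected sum.
Seifert genus(K1 # K2 # K3 # K4 # K5) = (5) + (10) + (8) + (2) + (1)
= 26

26


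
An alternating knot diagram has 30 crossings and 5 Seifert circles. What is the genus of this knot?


For alternating knots, g = (c - s + 1)/2.
= (30 - 5 + 1)/2
= 26/2 = 13

13


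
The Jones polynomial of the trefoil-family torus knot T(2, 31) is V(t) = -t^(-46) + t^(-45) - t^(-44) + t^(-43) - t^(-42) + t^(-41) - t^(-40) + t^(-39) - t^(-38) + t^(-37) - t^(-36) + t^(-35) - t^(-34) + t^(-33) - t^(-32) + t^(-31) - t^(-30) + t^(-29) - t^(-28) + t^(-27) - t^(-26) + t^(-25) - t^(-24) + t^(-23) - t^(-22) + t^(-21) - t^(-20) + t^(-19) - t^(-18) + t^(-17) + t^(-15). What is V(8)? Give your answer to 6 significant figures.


Substituting t = 8 into V(t) = -t^(-46) + t^(-45) - t^(-44) + t^(-43) - t^(-42) + t^(-41) - t^(-40) + t^(-39) - t^(-38) + t^(-37) - t^(-36) + t^(-35) - t^(-34) + t^(-33) - t^(-32) + t^(-31) - t^(-30) + t^(-29) - t^(-28) + t^(-27) - t^(-26) + t^(-25) - t^(-24) + t^(-23) - t^(-22) + t^(-21) - t^(-20) + t^(-19) - t^(-18) + t^(-17) + t^(-15):
  (-)t^(-46) = -2.86986e-42
  (+)t^(-45) = 2.29589e-41
  (-)t^(-44) = -1.83671e-40
  (+)t^(-43) = 1.46937e-39
  (-)t^(-42) = -1.17549e-38
  (+)t^(-41) = 9.40395e-38
  (-)t^(-40) = -7.52316e-37
  (+)t^(-39) = 6.01853e-36
  (-)t^(-38) = -4.81482e-35
  (+)t^(-37) = 3.85186e-34
  (-)t^(-36) = -3.08149e-33
  (+)t^(-35) = 2.46519e-32
  (-)t^(-34) = -1.97215e-31
  (+)t^(-33) = 1.57772e-30
  (-)t^(-32) = -1.26218e-29
  (+)t^(-31) = 1.00974e-28
  (-)t^(-30) = -8.07794e-28
  (+)t^(-29) = 6.46235e-27
  (-)t^(-28) = -5.16988e-26
  (+)t^(-27) = 4.1359e-25
  (-)t^(-26) = -3.30872e-24
  (+)t^(-25) = 2.64698e-23
  (-)t^(-24) = -2.11758e-22
  (+)t^(-23) = 1.69407e-21
  (-)t^(-22) = -1.35525e-20
  (+)t^(-21) = 1.0842e-19
  (-)t^(-20) = -8.67362e-19
  (+)t^(-19) = 6.93889e-18
  (-)t^(-18) = -5.55112e-17
  (+)t^(-17) = 4.44089e-16
  (+)t^(-15) = 2.84217e-14
Sum = (-2.86986e-42) + (2.29589e-41) + (-1.83671e-40) + (1.46937e-39) + (-1.17549e-38) + (9.40395e-38) + (-7.52316e-37) + (6.01853e-36) + (-4.81482e-35) + (3.85186e-34) + (-3.08149e-33) + (2.46519e-32) + (-1.97215e-31) + (1.57772e-30) + (-1.26218e-29) + (1.00974e-28) + (-8.07794e-28) + (6.46235e-27) + (-5.16988e-26) + (4.1359e-25) + (-3.30872e-24) + (2.64698e-23) + (-2.11758e-22) + (1.69407e-21) + (-1.35525e-20) + (1.0842e-19) + (-8.67362e-19) + (6.93889e-18) + (-5.55112e-17) + (4.44089e-16) + (2.84217e-14)
= 2.881645539e-14
Rounded to 6 significant figures: 2.88165e-14

2.88165e-14


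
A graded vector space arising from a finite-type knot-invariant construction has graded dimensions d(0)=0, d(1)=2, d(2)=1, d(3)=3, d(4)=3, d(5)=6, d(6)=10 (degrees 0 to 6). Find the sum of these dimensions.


Total dimension = d(0) + d(1) + ... + d(6)
= 0 + 2 + 1 + 3 + 3 + 6 + 10
= 25

25


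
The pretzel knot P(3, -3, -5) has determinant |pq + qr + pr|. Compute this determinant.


Step 1: Compute pq + qr + pr.
pq = 3*(-3) = -9
qr = (-3)*(-5) = 15
pr = 3*(-5) = -15
pq + qr + pr = -9 + 15 + (-15) = -9
Step 2: Take absolute value.
det(P(3,-3,-5)) = |-9| = 9

9


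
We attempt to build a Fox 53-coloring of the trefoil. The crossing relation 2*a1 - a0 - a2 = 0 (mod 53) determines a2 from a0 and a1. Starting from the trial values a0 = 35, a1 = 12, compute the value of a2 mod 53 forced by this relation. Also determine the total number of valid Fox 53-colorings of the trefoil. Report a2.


Step 1: Apply the given crossing relation 2*a1 - a0 - a2 = 0 (mod 53).
  a2 = 2*a1 - a0 mod 53
  a2 = 2*12 - 35 mod 53
  a2 = 24 - 35 mod 53
  a2 = -11 mod 53 = 42
Step 2: The trefoil has determinant 3.
  Number of Fox p-colorings (p prime) is p^2 if p = 3, else p.
  Since 53 does not divide 3, only trivial (constant) colorings exist.
  (So the trial a0 = 35, a1 = 12 with a0 != a1 does NOT extend to a valid coloring of the whole trefoil: the other two crossing relations require 3*(a1 - a0) = 0 (mod 53), which fails.)
  Total colorings = 53
Step 3: a2 = 42, total Fox 53-colorings = 53

42


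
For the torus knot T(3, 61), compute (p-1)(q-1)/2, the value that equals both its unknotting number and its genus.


For a torus knot T(p,q), both the unknotting number and genus equal (p-1)(q-1)/2.
= (3-1)(61-1)/2
= 2*60/2
= 120/2 = 60

60


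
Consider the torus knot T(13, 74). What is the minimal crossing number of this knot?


For a torus knot T(p, q) with gcd(p,q)=1,
the crossing number is min(p*(q-1), q*(p-1)).
p*(q-1) = 13*73 = 949
q*(p-1) = 74*12 = 888
min(949, 888) = 888

888


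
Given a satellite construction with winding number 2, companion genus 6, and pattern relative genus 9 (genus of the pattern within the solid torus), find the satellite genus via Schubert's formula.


Schubert: g(satellite) = g_rel(pattern) + |winding| * g(companion),
where g_rel(pattern) is the genus of the pattern relative to the solid torus.
= 9 + 2 * 6
= 9 + 12 = 21

21


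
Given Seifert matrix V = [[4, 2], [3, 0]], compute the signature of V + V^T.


Step 1: V + V^T = [[8, 5], [5, 0]]
Step 2: trace = 8, det = -25
Step 3: Discriminant = 8^2 - 4*(-25) = 164
Step 4: Eigenvalues: 10.4031, -2.40312
Step 5: Signature = (# positive eigenvalues) - (# negative eigenvalues) = 0

0


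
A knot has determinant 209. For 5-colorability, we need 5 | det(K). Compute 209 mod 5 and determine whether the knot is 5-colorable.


Step 1: A knot is p-colorable if and only if p divides its determinant.
Step 2: Compute 209 mod 5.
209 = 41 * 5 + 4
Step 3: 209 mod 5 = 4
Step 4: The knot is 5-colorable: no

4


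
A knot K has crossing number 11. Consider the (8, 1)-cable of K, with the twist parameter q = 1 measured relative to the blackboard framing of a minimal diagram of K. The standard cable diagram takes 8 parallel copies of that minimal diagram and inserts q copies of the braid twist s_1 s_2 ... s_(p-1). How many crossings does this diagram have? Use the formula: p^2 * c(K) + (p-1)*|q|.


Step 1: Each of the c(K) crossings of the companion diagram becomes p*p = p^2 crossings among the p parallel strands, and each of the |q| twists s_1 s_2 ... s_(p-1) adds (p-1) crossings.
  Crossings = p^2 * c(K) + (p-1)*|q|
Step 2: = 8^2 * 11 + (8-1)*1
Step 3: = 64*11 + 7*1
Step 4: = 704 + 7 = 711

711


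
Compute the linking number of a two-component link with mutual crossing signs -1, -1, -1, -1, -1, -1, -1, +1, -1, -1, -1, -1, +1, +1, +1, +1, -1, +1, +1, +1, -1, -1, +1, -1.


Step 1: Count positive crossings: 9
Step 2: Count negative crossings: 15
Step 3: Sum of signs = 9 - 15 = -6
Step 4: Linking number = sum/2 = -6/2 = -3

-3


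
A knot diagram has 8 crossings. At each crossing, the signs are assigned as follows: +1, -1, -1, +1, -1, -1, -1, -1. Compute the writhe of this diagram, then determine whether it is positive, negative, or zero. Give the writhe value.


Step 1: Count positive crossings (+1).
Positive crossings: 2
Step 2: Count negative crossings (-1).
Negative crossings: 6
Step 3: Writhe = (positive) - (negative)
w = 2 - 6 = -4
Step 4: |w| = 4, and w is negative

-4


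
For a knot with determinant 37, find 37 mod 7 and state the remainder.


Step 1: A knot is p-colorable if and only if p divides its determinant.
Step 2: Compute 37 mod 7.
37 = 5 * 7 + 2
Step 3: 37 mod 7 = 2
Step 4: The knot is 7-colorable: no

2


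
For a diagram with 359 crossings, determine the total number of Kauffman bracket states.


Each crossing contributes 2 choices (A-smoothing or B-smoothing).
Total states = 2^359 = 1174271291386916613944740298394668513687841274454159935353645485766104512557304221731849499192384351515967488

1174271291386916613944740298394668513687841274454159935353645485766104512557304221731849499192384351515967488


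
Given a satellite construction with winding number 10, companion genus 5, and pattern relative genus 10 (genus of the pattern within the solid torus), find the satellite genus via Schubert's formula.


Schubert: g(satellite) = g_rel(pattern) + |winding| * g(companion),
where g_rel(pattern) is the genus of the pattern relative to the solid torus.
= 10 + 10 * 5
= 10 + 50 = 60

60


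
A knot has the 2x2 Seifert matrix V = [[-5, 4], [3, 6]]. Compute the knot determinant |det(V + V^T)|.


Step 1: Form V + V^T where V = [[-5, 4], [3, 6]]
  V^T = [[-5, 3], [4, 6]]
  V + V^T = [[-10, 7], [7, 12]]
Step 2: det(V + V^T) = (-10)*12 - 7*7
  = -120 - 49 = -169
Step 3: Knot determinant = |det(V + V^T)| = |-169| = 169

169


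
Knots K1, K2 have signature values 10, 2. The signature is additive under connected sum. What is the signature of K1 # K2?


The signature is additive under connected sum.
signature(K1 # K2) = (10) + (2)
= 12

12


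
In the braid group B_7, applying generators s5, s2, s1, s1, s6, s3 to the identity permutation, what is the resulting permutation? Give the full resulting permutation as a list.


Starting with identity [1, 2, 3, 4, 5, 6, 7].
Apply generators in sequence:
  After s5: [1, 2, 3, 4, 6, 5, 7]
  After s2: [1, 3, 2, 4, 6, 5, 7]
  After s1: [3, 1, 2, 4, 6, 5, 7]
  After s1: [1, 3, 2, 4, 6, 5, 7]
  After s6: [1, 3, 2, 4, 6, 7, 5]
  After s3: [1, 3, 4, 2, 6, 7, 5]
Final permutation: [1, 3, 4, 2, 6, 7, 5]

[1, 3, 4, 2, 6, 7, 5]


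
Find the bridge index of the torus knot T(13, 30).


The bridge number of T(p,q) is min(p,q).
min(13, 30) = 13

13


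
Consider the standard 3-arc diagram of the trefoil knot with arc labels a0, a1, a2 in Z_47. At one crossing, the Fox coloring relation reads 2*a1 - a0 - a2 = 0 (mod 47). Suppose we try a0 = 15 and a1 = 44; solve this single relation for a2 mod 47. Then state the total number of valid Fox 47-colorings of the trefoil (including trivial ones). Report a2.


Step 1: Apply the given crossing relation 2*a1 - a0 - a2 = 0 (mod 47).
  a2 = 2*a1 - a0 mod 47
  a2 = 2*44 - 15 mod 47
  a2 = 88 - 15 mod 47
  a2 = 73 mod 47 = 26
Step 2: The trefoil has determinant 3.
  Number of Fox p-colorings (p prime) is p^2 if p = 3, else p.
  Since 47 does not divide 3, only trivial (constant) colorings exist.
  (So the trial a0 = 15, a1 = 44 with a0 != a1 does NOT extend to a valid coloring of the whole trefoil: the other two crossing relations require 3*(a1 - a0) = 0 (mod 47), which fails.)
  Total colorings = 47
Step 3: a2 = 26, total Fox 47-colorings = 47

26


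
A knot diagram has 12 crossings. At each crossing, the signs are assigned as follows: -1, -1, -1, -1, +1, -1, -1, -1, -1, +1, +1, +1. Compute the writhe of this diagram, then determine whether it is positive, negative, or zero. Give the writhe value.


Step 1: Count positive crossings (+1).
Positive crossings: 4
Step 2: Count negative crossings (-1).
Negative crossings: 8
Step 3: Writhe = (positive) - (negative)
w = 4 - 8 = -4
Step 4: |w| = 4, and w is negative

-4


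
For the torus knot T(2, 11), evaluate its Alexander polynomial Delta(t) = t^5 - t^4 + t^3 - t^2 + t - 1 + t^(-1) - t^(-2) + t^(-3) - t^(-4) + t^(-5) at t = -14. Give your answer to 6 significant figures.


Substituting t = -14 into Delta(t) = t^5 - t^4 + t^3 - t^2 + t - 1 + t^(-1) - t^(-2) + t^(-3) - t^(-4) + t^(-5):
Term values: (-537824) + (-38416) + (-2744) + (-196) + (-14) + (-1) + (-0.0714286) + (-0.00510204) + (-0.000364431) + (-2.60308e-05) + (-1.85934e-06)
Sum = -579195.0769
Rounded to 6 significant figures: -579195

-579195


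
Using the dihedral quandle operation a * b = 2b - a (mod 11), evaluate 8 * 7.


8 * 7 = 2*7 - 8 mod 11
= 14 - 8 mod 11
= 6 mod 11 = 6

6


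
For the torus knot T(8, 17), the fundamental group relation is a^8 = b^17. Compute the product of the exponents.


The relation is a^8 = b^17.
Product of exponents = 8 * 17
= 136

136


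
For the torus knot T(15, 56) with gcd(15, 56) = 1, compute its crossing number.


For a torus knot T(p, q) with gcd(p,q)=1,
the crossing number is min(p*(q-1), q*(p-1)).
p*(q-1) = 15*55 = 825
q*(p-1) = 56*14 = 784
min(825, 784) = 784

784


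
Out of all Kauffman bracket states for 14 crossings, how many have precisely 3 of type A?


We choose which 3 of 14 crossings get A-smoothings.
C(14, 3) = 14! / (3! * 11!)
= 364

364


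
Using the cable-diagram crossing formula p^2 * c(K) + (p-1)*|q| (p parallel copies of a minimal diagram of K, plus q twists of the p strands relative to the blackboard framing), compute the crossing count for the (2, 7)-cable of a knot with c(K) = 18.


Step 1: Each of the c(K) crossings of the companion diagram becomes p*p = p^2 crossings among the p parallel strands, and each of the |q| twists s_1 s_2 ... s_(p-1) adds (p-1) crossings.
  Crossings = p^2 * c(K) + (p-1)*|q|
Step 2: = 2^2 * 18 + (2-1)*7
Step 3: = 4*18 + 1*7
Step 4: = 72 + 7 = 79

79


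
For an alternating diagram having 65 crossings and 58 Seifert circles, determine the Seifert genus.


For alternating knots, g = (c - s + 1)/2.
= (65 - 58 + 1)/2
= 8/2 = 4

4


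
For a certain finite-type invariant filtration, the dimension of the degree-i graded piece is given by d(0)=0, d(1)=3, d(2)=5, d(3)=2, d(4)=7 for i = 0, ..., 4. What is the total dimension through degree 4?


Total dimension = d(0) + d(1) + ... + d(4)
= 0 + 3 + 5 + 2 + 7
= 17

17


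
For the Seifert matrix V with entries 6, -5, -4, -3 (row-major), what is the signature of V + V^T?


Step 1: V + V^T = [[12, -9], [-9, -6]]
Step 2: trace = 6, det = -153
Step 3: Discriminant = 6^2 - 4*(-153) = 648
Step 4: Eigenvalues: 15.7279, -9.72792
Step 5: Signature = (# positive eigenvalues) - (# negative eigenvalues) = 0

0


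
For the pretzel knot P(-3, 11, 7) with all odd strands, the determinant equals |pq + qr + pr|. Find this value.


Step 1: Compute pq + qr + pr.
pq = (-3)*11 = -33
qr = 11*7 = 77
pr = (-3)*7 = -21
pq + qr + pr = -33 + 77 + (-21) = 23
Step 2: Take absolute value.
det(P(-3,11,7)) = |23| = 23

23


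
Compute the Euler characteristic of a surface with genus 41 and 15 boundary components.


chi = 2 - 2g - b
= 2 - 2*41 - 15
= 2 - 82 - 15 = -95

-95


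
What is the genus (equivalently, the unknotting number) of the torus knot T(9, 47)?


For a torus knot T(p,q), both the unknotting number and genus equal (p-1)(q-1)/2.
= (9-1)(47-1)/2
= 8*46/2
= 368/2 = 184

184


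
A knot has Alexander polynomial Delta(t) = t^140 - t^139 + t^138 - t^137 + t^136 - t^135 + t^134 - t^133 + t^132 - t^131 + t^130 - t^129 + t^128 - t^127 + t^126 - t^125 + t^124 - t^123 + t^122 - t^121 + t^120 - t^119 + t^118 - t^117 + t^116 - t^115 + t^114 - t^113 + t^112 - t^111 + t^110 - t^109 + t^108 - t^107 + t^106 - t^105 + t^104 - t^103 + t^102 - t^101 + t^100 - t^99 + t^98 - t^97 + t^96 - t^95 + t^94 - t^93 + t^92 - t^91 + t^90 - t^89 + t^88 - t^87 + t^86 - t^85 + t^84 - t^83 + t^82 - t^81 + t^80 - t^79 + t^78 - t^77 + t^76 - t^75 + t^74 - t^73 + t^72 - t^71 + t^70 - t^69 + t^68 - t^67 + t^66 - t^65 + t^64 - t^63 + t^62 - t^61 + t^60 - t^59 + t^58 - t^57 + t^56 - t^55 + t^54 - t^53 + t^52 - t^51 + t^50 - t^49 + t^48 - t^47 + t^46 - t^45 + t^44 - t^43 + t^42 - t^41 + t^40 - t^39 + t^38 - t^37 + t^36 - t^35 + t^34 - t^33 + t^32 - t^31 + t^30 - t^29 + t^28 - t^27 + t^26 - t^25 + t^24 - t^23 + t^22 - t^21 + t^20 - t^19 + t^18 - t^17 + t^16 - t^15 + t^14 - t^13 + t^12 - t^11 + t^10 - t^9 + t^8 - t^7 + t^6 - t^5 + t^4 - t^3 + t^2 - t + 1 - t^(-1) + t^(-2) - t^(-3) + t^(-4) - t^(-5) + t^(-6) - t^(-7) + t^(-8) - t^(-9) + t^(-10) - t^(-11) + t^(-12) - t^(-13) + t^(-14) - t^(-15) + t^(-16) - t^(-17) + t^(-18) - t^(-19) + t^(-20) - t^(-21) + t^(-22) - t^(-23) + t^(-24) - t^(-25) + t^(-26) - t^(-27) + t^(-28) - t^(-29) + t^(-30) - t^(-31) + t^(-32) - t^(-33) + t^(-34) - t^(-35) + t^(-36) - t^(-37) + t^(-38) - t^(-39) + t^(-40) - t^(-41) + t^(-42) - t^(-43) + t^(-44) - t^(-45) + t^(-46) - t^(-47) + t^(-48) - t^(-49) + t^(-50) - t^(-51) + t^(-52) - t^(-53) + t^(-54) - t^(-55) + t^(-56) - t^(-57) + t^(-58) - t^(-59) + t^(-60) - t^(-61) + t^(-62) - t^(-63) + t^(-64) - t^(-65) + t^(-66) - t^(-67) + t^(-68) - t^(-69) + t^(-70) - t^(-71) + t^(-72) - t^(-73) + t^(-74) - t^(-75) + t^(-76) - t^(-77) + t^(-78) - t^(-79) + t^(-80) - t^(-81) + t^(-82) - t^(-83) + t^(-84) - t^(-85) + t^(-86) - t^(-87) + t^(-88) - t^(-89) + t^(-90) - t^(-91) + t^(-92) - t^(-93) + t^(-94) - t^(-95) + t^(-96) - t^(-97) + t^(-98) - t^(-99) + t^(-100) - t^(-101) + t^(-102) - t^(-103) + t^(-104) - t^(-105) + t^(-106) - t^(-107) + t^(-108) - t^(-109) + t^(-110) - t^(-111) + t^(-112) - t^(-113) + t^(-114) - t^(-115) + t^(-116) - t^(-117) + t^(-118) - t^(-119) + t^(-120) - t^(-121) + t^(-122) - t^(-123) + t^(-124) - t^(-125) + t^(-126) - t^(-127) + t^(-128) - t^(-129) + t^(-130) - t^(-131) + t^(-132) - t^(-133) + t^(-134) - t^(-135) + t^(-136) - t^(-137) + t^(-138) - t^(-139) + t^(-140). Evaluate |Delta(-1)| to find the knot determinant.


Step 1: The polynomial has 281 terms with alternating signs, exponents from 140 down to -140.
Step 2: Substitute t = -1. The i-th term has coefficient (-1)^i and exponent (m-i),
  so its value is (-1)^i * (-1)^(m-i) = (-1)^m = 1 for every i.
Step 3: All 281 terms equal 1, so Delta(-1) = 281 * (1) = 281
Step 4: |Delta(-1)| = 281

281


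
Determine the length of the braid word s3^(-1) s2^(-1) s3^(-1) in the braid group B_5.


The word length counts the number of generators (including inverses).
Listing each generator: s3^(-1), s2^(-1), s3^(-1)
There are 3 generators in this braid word.

3


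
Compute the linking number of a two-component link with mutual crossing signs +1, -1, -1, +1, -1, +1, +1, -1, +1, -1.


Step 1: Count positive crossings: 5
Step 2: Count negative crossings: 5
Step 3: Sum of signs = 5 - 5 = 0
Step 4: Linking number = sum/2 = 0/2 = 0

0


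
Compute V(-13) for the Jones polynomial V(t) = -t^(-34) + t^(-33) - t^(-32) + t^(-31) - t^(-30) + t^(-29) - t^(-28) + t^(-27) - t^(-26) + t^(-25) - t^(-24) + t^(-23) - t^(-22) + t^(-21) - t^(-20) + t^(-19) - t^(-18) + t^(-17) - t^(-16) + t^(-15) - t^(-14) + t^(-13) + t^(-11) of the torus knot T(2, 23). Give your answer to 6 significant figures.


Substituting t = -13 into V(t) = -t^(-34) + t^(-33) - t^(-32) + t^(-31) - t^(-30) + t^(-29) - t^(-28) + t^(-27) - t^(-26) + t^(-25) - t^(-24) + t^(-23) - t^(-22) + t^(-21) - t^(-20) + t^(-19) - t^(-18) + t^(-17) - t^(-16) + t^(-15) - t^(-14) + t^(-13) + t^(-11):
  (-)t^(-34) = -1.33637e-38
  (+)t^(-33) = -1.73728e-37
  (-)t^(-32) = -2.25846e-36
  (+)t^(-31) = -2.936e-35
  (-)t^(-30) = -3.8168e-34
  (+)t^(-29) = -4.96184e-33
  (-)t^(-28) = -6.45039e-32
  (+)t^(-27) = -8.38551e-31
  (-)t^(-26) = -1.09012e-29
  (+)t^(-25) = -1.41715e-28
  (-)t^(-24) = -1.8423e-27
  (+)t^(-23) = -2.39499e-26
  (-)t^(-22) = -3.11348e-25
  (+)t^(-21) = -4.04753e-24
  (-)t^(-20) = -5.26178e-23
  (+)t^(-19) = -6.84032e-22
  (-)t^(-18) = -8.89241e-21
  (+)t^(-17) = -1.15601e-19
  (-)t^(-16) = -1.50282e-18
  (+)t^(-15) = -1.95366e-17
  (-)t^(-14) = -2.53976e-16
  (+)t^(-13) = -3.30169e-15
  (+)t^(-11) = -5.57986e-13
Sum = (-1.33637e-38) + (-1.73728e-37) + (-2.25846e-36) + (-2.936e-35) + (-3.8168e-34) + (-4.96184e-33) + (-6.45039e-32) + (-8.38551e-31) + (-1.09012e-29) + (-1.41715e-28) + (-1.8423e-27) + (-2.39499e-26) + (-3.11348e-25) + (-4.04753e-24) + (-5.26178e-23) + (-6.84032e-22) + (-8.89241e-21) + (-1.15601e-19) + (-1.50282e-18) + (-1.95366e-17) + (-2.53976e-16) + (-3.30169e-15) + (-5.57986e-13)
= -5.615626033e-13
Rounded to 6 significant figures: -5.61563e-13

-5.61563e-13


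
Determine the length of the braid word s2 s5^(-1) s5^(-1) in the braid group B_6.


The word length counts the number of generators (including inverses).
Listing each generator: s2, s5^(-1), s5^(-1)
There are 3 generators in this braid word.

3


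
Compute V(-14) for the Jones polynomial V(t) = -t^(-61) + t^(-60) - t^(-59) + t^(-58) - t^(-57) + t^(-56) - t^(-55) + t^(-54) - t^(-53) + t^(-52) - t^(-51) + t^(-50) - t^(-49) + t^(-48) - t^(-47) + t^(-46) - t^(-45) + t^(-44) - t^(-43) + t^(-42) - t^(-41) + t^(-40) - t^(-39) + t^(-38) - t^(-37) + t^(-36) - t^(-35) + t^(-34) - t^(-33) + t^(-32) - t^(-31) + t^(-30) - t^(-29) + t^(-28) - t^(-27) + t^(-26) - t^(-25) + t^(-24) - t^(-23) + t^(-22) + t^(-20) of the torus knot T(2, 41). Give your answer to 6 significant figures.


Substituting t = -14 into V(t) = -t^(-61) + t^(-60) - t^(-59) + t^(-58) - t^(-57) + t^(-56) - t^(-55) + t^(-54) - t^(-53) + t^(-52) - t^(-51) + t^(-50) - t^(-49) + t^(-48) - t^(-47) + t^(-46) - t^(-45) + t^(-44) - t^(-43) + t^(-42) - t^(-41) + t^(-40) - t^(-39) + t^(-38) - t^(-37) + t^(-36) - t^(-35) + t^(-34) - t^(-33) + t^(-32) - t^(-31) + t^(-30) - t^(-29) + t^(-28) - t^(-27) + t^(-26) - t^(-25) + t^(-24) - t^(-23) + t^(-22) + t^(-20):
  (-)t^(-61) = 1.21952e-70
  (+)t^(-60) = 1.70733e-69
  (-)t^(-59) = 2.39026e-68
  (+)t^(-58) = 3.34637e-67
  (-)t^(-57) = 4.68492e-66
  (+)t^(-56) = 6.55888e-65
  (-)t^(-55) = 9.18244e-64
  (+)t^(-54) = 1.28554e-62
  (-)t^(-53) = 1.79976e-61
  (+)t^(-52) = 2.51966e-60
  (-)t^(-51) = 3.52753e-59
  (+)t^(-50) = 4.93854e-58
  (-)t^(-49) = 6.91395e-57
  (+)t^(-48) = 9.67953e-56
  (-)t^(-47) = 1.35513e-54
  (+)t^(-46) = 1.89719e-53
  (-)t^(-45) = 2.65606e-52
  (+)t^(-44) = 3.71849e-51
  (-)t^(-43) = 5.20588e-50
  (+)t^(-42) = 7.28824e-49
  (-)t^(-41) = 1.02035e-47
  (+)t^(-40) = 1.42849e-46
  (-)t^(-39) = 1.99989e-45
  (+)t^(-38) = 2.79985e-44
  (-)t^(-37) = 3.91979e-43
  (+)t^(-36) = 5.4877e-42
  (-)t^(-35) = 7.68279e-41
  (+)t^(-34) = 1.07559e-39
  (-)t^(-33) = 1.50583e-38
  (+)t^(-32) = 2.10816e-37
  (-)t^(-31) = 2.95142e-36
  (+)t^(-30) = 4.13199e-35
  (-)t^(-29) = 5.78478e-34
  (+)t^(-28) = 8.09869e-33
  (-)t^(-27) = 1.13382e-31
  (+)t^(-26) = 1.58734e-30
  (-)t^(-25) = 2.22228e-29
  (+)t^(-24) = 3.11119e-28
  (-)t^(-23) = 4.35567e-27
  (+)t^(-22) = 6.09794e-26
  (+)t^(-20) = 1.1952e-23
Sum = (1.21952e-70) + (1.70733e-69) + (2.39026e-68) + (3.34637e-67) + (4.68492e-66) + (6.55888e-65) + (9.18244e-64) + (1.28554e-62) + (1.79976e-61) + (2.51966e-60) + (3.52753e-59) + (4.93854e-58) + (6.91395e-57) + (9.67953e-56) + (1.35513e-54) + (1.89719e-53) + (2.65606e-52) + (3.71849e-51) + (5.20588e-50) + (7.28824e-49) + (1.02035e-47) + (1.42849e-46) + (1.99989e-45) + (2.79985e-44) + (3.91979e-43) + (5.4877e-42) + (7.68279e-41) + (1.07559e-39) + (1.50583e-38) + (2.10816e-37) + (2.95142e-36) + (4.13199e-35) + (5.78478e-34) + (8.09869e-33) + (1.13382e-31) + (1.58734e-30) + (2.22228e-29) + (3.11119e-28) + (4.35567e-27) + (6.09794e-26) + (1.1952e-23)
= 1.201763441e-23
Rounded to 6 significant figures: 1.20176e-23

1.20176e-23


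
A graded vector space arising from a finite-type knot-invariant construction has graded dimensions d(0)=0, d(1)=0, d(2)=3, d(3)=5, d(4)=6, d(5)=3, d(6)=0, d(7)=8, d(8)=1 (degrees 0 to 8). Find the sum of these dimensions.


Total dimension = d(0) + d(1) + ... + d(8)
= 0 + 0 + 3 + 5 + 6 + 3 + 0 + 8 + 1
= 26

26


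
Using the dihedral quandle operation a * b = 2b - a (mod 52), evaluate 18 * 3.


18 * 3 = 2*3 - 18 mod 52
= 6 - 18 mod 52
= -12 mod 52 = 40

40


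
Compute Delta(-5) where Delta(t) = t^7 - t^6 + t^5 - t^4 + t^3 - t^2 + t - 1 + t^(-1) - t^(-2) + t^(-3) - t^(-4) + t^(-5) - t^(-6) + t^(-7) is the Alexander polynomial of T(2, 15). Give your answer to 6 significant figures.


Substituting t = -5 into Delta(t) = t^7 - t^6 + t^5 - t^4 + t^3 - t^2 + t - 1 + t^(-1) - t^(-2) + t^(-3) - t^(-4) + t^(-5) - t^(-6) + t^(-7):
Term values: (-78125) + (-15625) + (-3125) + (-625) + (-125) + (-25) + (-5) + (-1) + (-0.2) + (-0.04) + (-0.008) + (-0.0016) + (-0.00032) + (-6.4e-05) + (-1.28e-05)
Sum = -97656.25
Rounded to 6 significant figures: -97656.2

-97656.2


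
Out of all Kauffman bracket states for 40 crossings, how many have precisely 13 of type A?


We choose which 13 of 40 crossings get A-smoothings.
C(40, 13) = 40! / (13! * 27!)
= 12033222880

12033222880


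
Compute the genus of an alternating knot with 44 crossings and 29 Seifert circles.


For alternating knots, g = (c - s + 1)/2.
= (44 - 29 + 1)/2
= 16/2 = 8

8


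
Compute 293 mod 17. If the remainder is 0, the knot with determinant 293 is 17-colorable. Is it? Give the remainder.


Step 1: A knot is p-colorable if and only if p divides its determinant.
Step 2: Compute 293 mod 17.
293 = 17 * 17 + 4
Step 3: 293 mod 17 = 4
Step 4: The knot is 17-colorable: no

4


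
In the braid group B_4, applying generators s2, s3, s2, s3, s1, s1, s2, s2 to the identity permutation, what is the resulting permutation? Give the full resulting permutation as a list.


Starting with identity [1, 2, 3, 4].
Apply generators in sequence:
  After s2: [1, 3, 2, 4]
  After s3: [1, 3, 4, 2]
  After s2: [1, 4, 3, 2]
  After s3: [1, 4, 2, 3]
  After s1: [4, 1, 2, 3]
  After s1: [1, 4, 2, 3]
  After s2: [1, 2, 4, 3]
  After s2: [1, 4, 2, 3]
Final permutation: [1, 4, 2, 3]

[1, 4, 2, 3]


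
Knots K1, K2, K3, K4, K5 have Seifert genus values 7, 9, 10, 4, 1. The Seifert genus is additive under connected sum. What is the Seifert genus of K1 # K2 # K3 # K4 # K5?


The Seifert genus is additive under connected sum.
Seifert genus(K1 # K2 # K3 # K4 # K5) = (7) + (9) + (10) + (4) + (1)
= 31

31


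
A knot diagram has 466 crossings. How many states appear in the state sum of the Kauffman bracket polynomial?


Each crossing contributes 2 choices (A-smoothing or B-smoothing).
Total states = 2^466 = 190536410541747572716161940294993060653600960856016305594430966774009505543198585212421026798308836130360530463953040948208494609331560382464

190536410541747572716161940294993060653600960856016305594430966774009505543198585212421026798308836130360530463953040948208494609331560382464


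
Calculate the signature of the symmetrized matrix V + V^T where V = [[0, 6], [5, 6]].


Step 1: V + V^T = [[0, 11], [11, 12]]
Step 2: trace = 12, det = -121
Step 3: Discriminant = 12^2 - 4*(-121) = 628
Step 4: Eigenvalues: 18.53, -6.52996
Step 5: Signature = (# positive eigenvalues) - (# negative eigenvalues) = 0

0


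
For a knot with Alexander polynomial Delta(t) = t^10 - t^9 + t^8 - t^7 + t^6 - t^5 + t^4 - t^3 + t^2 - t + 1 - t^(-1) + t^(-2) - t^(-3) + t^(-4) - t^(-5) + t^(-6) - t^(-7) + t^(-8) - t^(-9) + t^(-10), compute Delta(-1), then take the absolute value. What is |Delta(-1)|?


Step 1: The polynomial has 21 terms with alternating signs, exponents from 10 down to -10.
Step 2: Substitute t = -1. The i-th term has coefficient (-1)^i and exponent (m-i),
  so its value is (-1)^i * (-1)^(m-i) = (-1)^m = 1 for every i.
Step 3: All 21 terms equal 1, so Delta(-1) = 21 * (1) = 21
Step 4: |Delta(-1)| = 21

21


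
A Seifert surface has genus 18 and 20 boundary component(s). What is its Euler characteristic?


chi = 2 - 2g - b
= 2 - 2*18 - 20
= 2 - 36 - 20 = -54

-54


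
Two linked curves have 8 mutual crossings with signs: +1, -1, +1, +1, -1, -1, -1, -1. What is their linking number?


Step 1: Count positive crossings: 3
Step 2: Count negative crossings: 5
Step 3: Sum of signs = 3 - 5 = -2
Step 4: Linking number = sum/2 = -2/2 = -1

-1


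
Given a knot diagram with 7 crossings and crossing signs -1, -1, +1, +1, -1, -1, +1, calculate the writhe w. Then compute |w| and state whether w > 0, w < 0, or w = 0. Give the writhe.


Step 1: Count positive crossings (+1).
Positive crossings: 3
Step 2: Count negative crossings (-1).
Negative crossings: 4
Step 3: Writhe = (positive) - (negative)
w = 3 - 4 = -1
Step 4: |w| = 1, and w is negative

-1


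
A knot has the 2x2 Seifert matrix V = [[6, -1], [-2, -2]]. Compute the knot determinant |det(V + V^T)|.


Step 1: Form V + V^T where V = [[6, -1], [-2, -2]]
  V^T = [[6, -2], [-1, -2]]
  V + V^T = [[12, -3], [-3, -4]]
Step 2: det(V + V^T) = 12*(-4) - (-3)*(-3)
  = -48 - 9 = -57
Step 3: Knot determinant = |det(V + V^T)| = |-57| = 57

57


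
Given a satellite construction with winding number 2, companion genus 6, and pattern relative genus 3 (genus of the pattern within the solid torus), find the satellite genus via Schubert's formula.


Schubert: g(satellite) = g_rel(pattern) + |winding| * g(companion),
where g_rel(pattern) is the genus of the pattern relative to the solid torus.
= 3 + 2 * 6
= 3 + 12 = 15

15


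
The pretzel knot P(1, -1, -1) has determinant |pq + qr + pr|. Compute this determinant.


Step 1: Compute pq + qr + pr.
pq = 1*(-1) = -1
qr = (-1)*(-1) = 1
pr = 1*(-1) = -1
pq + qr + pr = -1 + 1 + (-1) = -1
Step 2: Take absolute value.
det(P(1,-1,-1)) = |-1| = 1

1


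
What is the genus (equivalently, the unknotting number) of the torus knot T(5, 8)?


For a torus knot T(p,q), both the unknotting number and genus equal (p-1)(q-1)/2.
= (5-1)(8-1)/2
= 4*7/2
= 28/2 = 14

14


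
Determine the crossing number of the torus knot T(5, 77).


For a torus knot T(p, q) with gcd(p,q)=1,
the crossing number is min(p*(q-1), q*(p-1)).
p*(q-1) = 5*76 = 380
q*(p-1) = 77*4 = 308
min(380, 308) = 308

308


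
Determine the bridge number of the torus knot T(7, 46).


The bridge number of T(p,q) is min(p,q).
min(7, 46) = 7

7


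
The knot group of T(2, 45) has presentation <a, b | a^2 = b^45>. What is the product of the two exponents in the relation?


The relation is a^2 = b^45.
Product of exponents = 2 * 45
= 90

90


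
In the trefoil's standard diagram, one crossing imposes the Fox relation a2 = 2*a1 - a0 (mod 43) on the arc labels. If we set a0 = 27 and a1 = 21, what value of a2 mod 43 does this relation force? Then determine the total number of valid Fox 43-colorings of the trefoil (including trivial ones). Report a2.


Step 1: Apply the given crossing relation 2*a1 - a0 - a2 = 0 (mod 43).
  a2 = 2*a1 - a0 mod 43
  a2 = 2*21 - 27 mod 43
  a2 = 42 - 27 mod 43
  a2 = 15 mod 43 = 15
Step 2: The trefoil has determinant 3.
  Number of Fox p-colorings (p prime) is p^2 if p = 3, else p.
  Since 43 does not divide 3, only trivial (constant) colorings exist.
  (So the trial a0 = 27, a1 = 21 with a0 != a1 does NOT extend to a valid coloring of the whole trefoil: the other two crossing relations require 3*(a1 - a0) = 0 (mod 43), which fails.)
  Total colorings = 43
Step 3: a2 = 15, total Fox 43-colorings = 43

15


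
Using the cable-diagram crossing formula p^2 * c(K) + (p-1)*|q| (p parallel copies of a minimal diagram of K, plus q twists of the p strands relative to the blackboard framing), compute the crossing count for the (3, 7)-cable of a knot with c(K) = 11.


Step 1: Each of the c(K) crossings of the companion diagram becomes p*p = p^2 crossings among the p parallel strands, and each of the |q| twists s_1 s_2 ... s_(p-1) adds (p-1) crossings.
  Crossings = p^2 * c(K) + (p-1)*|q|
Step 2: = 3^2 * 11 + (3-1)*7
Step 3: = 9*11 + 2*7
Step 4: = 99 + 14 = 113

113


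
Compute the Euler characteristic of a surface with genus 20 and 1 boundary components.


chi = 2 - 2g - b
= 2 - 2*20 - 1
= 2 - 40 - 1 = -39

-39


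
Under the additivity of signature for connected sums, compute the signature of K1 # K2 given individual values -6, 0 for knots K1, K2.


The signature is additive under connected sum.
signature(K1 # K2) = (-6) + (0)
= -6

-6


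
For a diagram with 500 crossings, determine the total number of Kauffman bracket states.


Each crossing contributes 2 choices (A-smoothing or B-smoothing).
Total states = 2^500 = 3273390607896141870013189696827599152216642046043064789483291368096133796404674554883270092325904157150886684127560071009217256545885393053328527589376

3273390607896141870013189696827599152216642046043064789483291368096133796404674554883270092325904157150886684127560071009217256545885393053328527589376


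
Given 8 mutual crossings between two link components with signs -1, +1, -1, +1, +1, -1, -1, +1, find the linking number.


Step 1: Count positive crossings: 4
Step 2: Count negative crossings: 4
Step 3: Sum of signs = 4 - 4 = 0
Step 4: Linking number = sum/2 = 0/2 = 0

0


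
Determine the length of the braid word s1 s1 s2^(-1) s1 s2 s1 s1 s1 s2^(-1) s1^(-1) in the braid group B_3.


The word length counts the number of generators (including inverses).
Listing each generator: s1, s1, s2^(-1), s1, s2, s1, s1, s1, s2^(-1), s1^(-1)
There are 10 generators in this braid word.

10


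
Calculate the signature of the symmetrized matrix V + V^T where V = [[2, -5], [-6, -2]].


Step 1: V + V^T = [[4, -11], [-11, -4]]
Step 2: trace = 0, det = -137
Step 3: Discriminant = 0^2 - 4*(-137) = 548
Step 4: Eigenvalues: 11.7047, -11.7047
Step 5: Signature = (# positive eigenvalues) - (# negative eigenvalues) = 0

0


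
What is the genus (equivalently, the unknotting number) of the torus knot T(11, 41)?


For a torus knot T(p,q), both the unknotting number and genus equal (p-1)(q-1)/2.
= (11-1)(41-1)/2
= 10*40/2
= 400/2 = 200

200


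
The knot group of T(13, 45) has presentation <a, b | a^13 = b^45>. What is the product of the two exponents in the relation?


The relation is a^13 = b^45.
Product of exponents = 13 * 45
= 585

585


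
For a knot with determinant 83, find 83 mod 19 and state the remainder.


Step 1: A knot is p-colorable if and only if p divides its determinant.
Step 2: Compute 83 mod 19.
83 = 4 * 19 + 7
Step 3: 83 mod 19 = 7
Step 4: The knot is 19-colorable: no

7


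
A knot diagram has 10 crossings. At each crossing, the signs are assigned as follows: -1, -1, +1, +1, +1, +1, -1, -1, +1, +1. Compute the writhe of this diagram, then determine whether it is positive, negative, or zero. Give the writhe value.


Step 1: Count positive crossings (+1).
Positive crossings: 6
Step 2: Count negative crossings (-1).
Negative crossings: 4
Step 3: Writhe = (positive) - (negative)
w = 6 - 4 = 2
Step 4: |w| = 2, and w is positive

2


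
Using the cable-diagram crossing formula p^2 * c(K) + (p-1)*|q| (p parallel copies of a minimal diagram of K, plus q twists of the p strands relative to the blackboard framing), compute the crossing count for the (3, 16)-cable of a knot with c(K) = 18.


Step 1: Each of the c(K) crossings of the companion diagram becomes p*p = p^2 crossings among the p parallel strands, and each of the |q| twists s_1 s_2 ... s_(p-1) adds (p-1) crossings.
  Crossings = p^2 * c(K) + (p-1)*|q|
Step 2: = 3^2 * 18 + (3-1)*16
Step 3: = 9*18 + 2*16
Step 4: = 162 + 32 = 194

194


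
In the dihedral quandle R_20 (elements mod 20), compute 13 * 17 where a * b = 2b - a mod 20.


13 * 17 = 2*17 - 13 mod 20
= 34 - 13 mod 20
= 21 mod 20 = 1

1


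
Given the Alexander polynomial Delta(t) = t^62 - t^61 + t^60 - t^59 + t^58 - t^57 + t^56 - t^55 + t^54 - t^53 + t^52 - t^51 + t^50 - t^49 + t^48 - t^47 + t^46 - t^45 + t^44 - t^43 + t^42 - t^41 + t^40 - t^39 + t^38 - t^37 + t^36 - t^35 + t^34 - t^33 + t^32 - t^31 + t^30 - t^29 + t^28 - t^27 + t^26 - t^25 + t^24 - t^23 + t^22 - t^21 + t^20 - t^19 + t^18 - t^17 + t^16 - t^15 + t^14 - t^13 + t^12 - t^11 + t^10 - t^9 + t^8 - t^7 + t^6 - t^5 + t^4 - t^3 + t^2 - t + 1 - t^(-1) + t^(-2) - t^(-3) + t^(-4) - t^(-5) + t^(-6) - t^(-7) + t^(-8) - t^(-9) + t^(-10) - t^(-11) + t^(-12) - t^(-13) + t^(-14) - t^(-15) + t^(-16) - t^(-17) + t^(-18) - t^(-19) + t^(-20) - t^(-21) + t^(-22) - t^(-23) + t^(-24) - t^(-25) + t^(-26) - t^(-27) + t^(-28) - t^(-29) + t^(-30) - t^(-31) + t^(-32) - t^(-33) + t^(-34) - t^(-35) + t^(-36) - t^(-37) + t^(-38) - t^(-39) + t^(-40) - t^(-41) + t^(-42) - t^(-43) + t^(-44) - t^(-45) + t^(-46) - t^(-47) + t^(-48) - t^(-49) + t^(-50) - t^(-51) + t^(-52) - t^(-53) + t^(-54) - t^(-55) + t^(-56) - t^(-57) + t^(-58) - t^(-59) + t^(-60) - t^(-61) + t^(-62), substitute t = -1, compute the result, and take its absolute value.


Step 1: The polynomial has 125 terms with alternating signs, exponents from 62 down to -62.
Step 2: Substitute t = -1. The i-th term has coefficient (-1)^i and exponent (m-i),
  so its value is (-1)^i * (-1)^(m-i) = (-1)^m = 1 for every i.
Step 3: All 125 terms equal 1, so Delta(-1) = 125 * (1) = 125
Step 4: |Delta(-1)| = 125

125
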